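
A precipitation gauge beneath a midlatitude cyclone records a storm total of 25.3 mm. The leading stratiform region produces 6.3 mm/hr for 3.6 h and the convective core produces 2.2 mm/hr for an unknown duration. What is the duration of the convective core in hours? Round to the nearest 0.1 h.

duration ≈ 1.2 h

Known phases: 6.3 × 3.6 = 22.68 mm.
Remaining depth = 25.3 − 22.68 = 2.62 mm.
Duration = 2.62 / 2.2 = 1.2 h.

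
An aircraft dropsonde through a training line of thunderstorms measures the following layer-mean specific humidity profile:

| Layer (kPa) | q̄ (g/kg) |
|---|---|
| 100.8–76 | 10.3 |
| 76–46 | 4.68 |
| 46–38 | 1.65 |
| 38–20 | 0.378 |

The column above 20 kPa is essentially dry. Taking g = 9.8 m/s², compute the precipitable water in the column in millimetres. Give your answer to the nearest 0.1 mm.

PW ≈ 42.4 mm

Precipitable water is the column-integrated vapour mass per unit area: PW = (1/g) Σ q̄ Δp, with q in kg/kg and Δp in Pa (1 kg/m² of water = 1 mm).
Layer 100.8–76 kPa: Δp = 248 hPa = 24800 Pa, q̄ = 0.0103 kg/kg → 0.0103 × 24800 / 9.8 = 26.07 mm
Layer 76–46 kPa: Δp = 300 hPa = 30000 Pa, q̄ = 0.00468 kg/kg → 0.00468 × 30000 / 9.8 = 14.33 mm
Layer 46–38 kPa: Δp = 80 hPa = 8000 Pa, q̄ = 0.00165 kg/kg → 0.00165 × 8000 / 9.8 = 1.35 mm
Layer 38–20 kPa: Δp = 180 hPa = 18000 Pa, q̄ = 0.000378 kg/kg → 0.000378 × 18000 / 9.8 = 0.69 mm
PW = 26.07 + 14.33 + 1.35 + 0.69 = 42.44 ≈ 42.4 mm.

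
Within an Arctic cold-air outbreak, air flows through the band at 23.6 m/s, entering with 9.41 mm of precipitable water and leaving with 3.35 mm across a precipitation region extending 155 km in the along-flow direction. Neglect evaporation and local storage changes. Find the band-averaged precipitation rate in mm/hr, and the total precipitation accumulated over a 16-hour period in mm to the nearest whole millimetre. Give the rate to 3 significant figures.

R ≈ 3.32 mm/hr; total ≈ 53 mm

Column moisture flux per unit crosswind length is F = V × PW.
Inflow: F_in = 23.6 × 9.41 = 222.076 mm·m/s
Outflow: F_out = 23.6 × 3.35 = 79.06 mm·m/s
Steady-state rate R = (F_in − F_out)/L = (222.076 − 79.06) / 155000 m = 9.227e-04 mm/s.
R = 9.227e-04 × 3600 = 3.32 mm/hr.
Over 16 h: total = 3.32 × 16 = 53.12 ≈ 53 mm.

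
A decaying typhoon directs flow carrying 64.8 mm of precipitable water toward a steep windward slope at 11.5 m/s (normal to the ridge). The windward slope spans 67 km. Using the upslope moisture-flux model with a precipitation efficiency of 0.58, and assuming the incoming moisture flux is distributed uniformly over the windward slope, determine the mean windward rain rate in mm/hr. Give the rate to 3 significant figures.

R ≈ 23.2 mm/hr

Incoming column moisture flux per unit ridge length: F = V × PW = 11.5 × 64.8 = 745.2 mm·m/s.
Spread over the 67 km slope with efficiency ε = 0.58: R = ε·F/W = 0.58 × 745.2 / 67000 m = 6.451e-03 mm/s.
R = 6.451e-03 × 3600 = 23.2 mm/hr.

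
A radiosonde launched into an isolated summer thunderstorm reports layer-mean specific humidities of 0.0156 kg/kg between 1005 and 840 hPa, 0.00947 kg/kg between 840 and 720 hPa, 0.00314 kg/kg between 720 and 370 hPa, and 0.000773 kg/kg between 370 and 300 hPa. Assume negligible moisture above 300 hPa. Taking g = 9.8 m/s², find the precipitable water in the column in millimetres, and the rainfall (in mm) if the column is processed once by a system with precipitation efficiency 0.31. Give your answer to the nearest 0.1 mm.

PW ≈ 49.6 mm; rainfall ≈ 15.4 mm

Precipitable water is the column-integrated vapour mass per unit area: PW = (1/g) Σ q̄ Δp, with q in kg/kg and Δp in Pa (1 kg/m² of water = 1 mm).
Layer 1005–840 hPa: Δp = 165 hPa = 16500 Pa, q̄ = 0.0156 kg/kg → 0.0156 × 16500 / 9.8 = 26.27 mm
Layer 840–720 hPa: Δp = 120 hPa = 12000 Pa, q̄ = 0.00947 kg/kg → 0.00947 × 12000 / 9.8 = 11.60 mm
Layer 720–370 hPa: Δp = 350 hPa = 35000 Pa, q̄ = 0.00314 kg/kg → 0.00314 × 35000 / 9.8 = 11.21 mm
Layer 370–300 hPa: Δp = 70 hPa = 7000 Pa, q̄ = 0.000773 kg/kg → 0.000773 × 7000 / 9.8 = 0.55 mm
PW = 26.27 + 11.60 + 11.21 + 0.55 = 49.63 ≈ 49.6 mm.
Rainfall = ε × PW = 0.31 × 49.6 = 15.4 mm.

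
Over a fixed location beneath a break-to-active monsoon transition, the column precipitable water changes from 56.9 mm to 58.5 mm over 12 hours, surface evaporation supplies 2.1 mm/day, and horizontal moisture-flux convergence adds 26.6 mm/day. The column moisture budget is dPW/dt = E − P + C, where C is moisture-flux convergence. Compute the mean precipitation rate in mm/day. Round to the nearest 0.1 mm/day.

P ≈ 25.5 mm/day

dPW/dt = (58.5 − 56.9) mm / (12/24 day) = +3.200 mm/day.
P = E + C − dPW/dt = 2.1 + (26.6) − (+3.200) = 25.5 mm/day.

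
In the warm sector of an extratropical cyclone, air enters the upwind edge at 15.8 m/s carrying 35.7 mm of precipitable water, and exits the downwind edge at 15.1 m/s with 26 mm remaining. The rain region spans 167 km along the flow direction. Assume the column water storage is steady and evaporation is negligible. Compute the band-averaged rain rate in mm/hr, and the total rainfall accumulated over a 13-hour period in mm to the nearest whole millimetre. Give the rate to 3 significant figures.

Column moisture flux per unit crosswind length is F = V × PW.
Inflow: F_in = 15.8 × 35.7 = 564.06 mm·m/s
Outflow: F_out = 15.1 × 26 = 392.6 mm·m/s
Steady-state rate R = (F_in − F_out)/L = (564.06 − 392.6) / 167000 m = 1.027e-03 mm/s.
R = 1.027e-03 × 3600 = 3.70 mm/hr.
Over 13 h: total = 3.70 × 13 = 48.1 ≈ 48 mm.

R ≈ 3.70 mm/hr; total ≈ 48 mm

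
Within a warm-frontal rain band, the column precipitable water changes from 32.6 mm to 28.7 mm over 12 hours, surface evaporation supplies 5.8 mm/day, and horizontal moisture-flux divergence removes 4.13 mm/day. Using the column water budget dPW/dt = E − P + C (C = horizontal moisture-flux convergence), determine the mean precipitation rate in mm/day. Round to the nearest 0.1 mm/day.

P ≈ 9.5 mm/day

dPW/dt = (28.7 − 32.6) mm / (12/24 day) = -7.800 mm/day.
P = E + C − dPW/dt = 5.8 + (-4.13) − (-7.800) = 9.5 mm/day.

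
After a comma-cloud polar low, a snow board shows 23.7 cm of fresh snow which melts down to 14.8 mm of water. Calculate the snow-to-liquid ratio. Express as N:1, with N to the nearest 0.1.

ratio ≈ 16.0

Ratio = snow depth / SWE = 237 mm / 14.8 mm = 16.0, i.e. 16.0:1.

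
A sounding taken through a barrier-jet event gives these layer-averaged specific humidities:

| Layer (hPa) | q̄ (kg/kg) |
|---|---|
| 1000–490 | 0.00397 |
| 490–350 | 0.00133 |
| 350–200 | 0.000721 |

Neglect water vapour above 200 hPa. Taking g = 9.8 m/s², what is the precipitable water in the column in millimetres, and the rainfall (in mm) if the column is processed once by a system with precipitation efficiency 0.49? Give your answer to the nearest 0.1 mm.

Precipitable water is the column-integrated vapour mass per unit area: PW = (1/g) Σ q̄ Δp, with q in kg/kg and Δp in Pa (1 kg/m² of water = 1 mm).
Layer 1000–490 hPa: Δp = 510 hPa = 51000 Pa, q̄ = 0.00397 kg/kg → 0.00397 × 51000 / 9.8 = 20.66 mm
Layer 490–350 hPa: Δp = 140 hPa = 14000 Pa, q̄ = 0.00133 kg/kg → 0.00133 × 14000 / 9.8 = 1.90 mm
Layer 350–200 hPa: Δp = 150 hPa = 15000 Pa, q̄ = 0.000721 kg/kg → 0.000721 × 15000 / 9.8 = 1.10 mm
PW = 20.66 + 1.90 + 1.10 = 23.66 ≈ 23.7 mm.
Rainfall = ε × PW = 0.49 × 23.7 = 11.6 mm.

PW ≈ 23.7 mm; rainfall ≈ 11.6 mm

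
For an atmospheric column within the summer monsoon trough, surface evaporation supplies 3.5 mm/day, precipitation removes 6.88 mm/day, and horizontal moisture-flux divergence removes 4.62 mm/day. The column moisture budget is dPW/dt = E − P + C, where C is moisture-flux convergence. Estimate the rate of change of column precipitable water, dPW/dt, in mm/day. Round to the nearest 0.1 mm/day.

dPW/dt = E − P + C = 3.5 − 6.88 + (-4.62) = -8.0 mm/day.

dPW/dt ≈ -8.0 mm/day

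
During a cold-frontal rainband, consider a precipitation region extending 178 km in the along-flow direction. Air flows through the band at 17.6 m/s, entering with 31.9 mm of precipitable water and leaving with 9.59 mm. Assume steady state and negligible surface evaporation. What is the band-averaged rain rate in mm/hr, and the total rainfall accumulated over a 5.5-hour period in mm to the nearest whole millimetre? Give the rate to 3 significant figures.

R ≈ 7.94 mm/hr; total ≈ 44 mm

Column moisture flux per unit crosswind length is F = V × PW.
Inflow: F_in = 17.6 × 31.9 = 561.44 mm·m/s
Outflow: F_out = 17.6 × 9.59 = 168.784 mm·m/s
Steady-state rate R = (F_in − F_out)/L = (561.44 − 168.784) / 178000 m = 2.206e-03 mm/s.
R = 2.206e-03 × 3600 = 7.94 mm/hr.
Over 5.5 h: total = 7.94 × 5.5 = 43.67 ≈ 44 mm.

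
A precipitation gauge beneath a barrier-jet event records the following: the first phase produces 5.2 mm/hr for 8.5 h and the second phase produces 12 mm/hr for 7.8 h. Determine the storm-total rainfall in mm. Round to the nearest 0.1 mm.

Total = Σ Rᵢ Δtᵢ = 5.2 × 8.5 + 12 × 7.8
      = 44.2 + 93.6 = 137.8 mm.

total ≈ 137.8 mm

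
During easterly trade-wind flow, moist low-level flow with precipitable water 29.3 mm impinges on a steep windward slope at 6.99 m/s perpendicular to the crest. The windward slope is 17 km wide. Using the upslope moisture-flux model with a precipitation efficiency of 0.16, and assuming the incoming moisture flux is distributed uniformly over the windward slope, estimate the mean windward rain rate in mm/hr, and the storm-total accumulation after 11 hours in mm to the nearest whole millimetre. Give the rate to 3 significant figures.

Incoming column moisture flux per unit ridge length: F = V × PW = 6.99 × 29.3 = 204.807 mm·m/s.
Spread over the 17 km slope with efficiency ε = 0.16: R = ε·F/W = 0.16 × 204.807 / 17000 m = 1.928e-03 mm/s.
R = 1.928e-03 × 3600 = 6.94 mm/hr.
Over 11 h: total = 6.94 × 11 = 76.34 ≈ 76 mm.

R ≈ 6.94 mm/hr; total ≈ 76 mm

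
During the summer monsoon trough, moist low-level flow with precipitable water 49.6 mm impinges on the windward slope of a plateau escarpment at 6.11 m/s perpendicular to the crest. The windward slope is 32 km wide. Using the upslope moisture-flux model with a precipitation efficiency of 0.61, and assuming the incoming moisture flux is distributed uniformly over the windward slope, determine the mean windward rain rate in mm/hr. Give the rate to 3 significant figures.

Incoming column moisture flux per unit ridge length: F = V × PW = 6.11 × 49.6 = 303.056 mm·m/s.
Spread over the 32 km slope with efficiency ε = 0.61: R = ε·F/W = 0.61 × 303.056 / 32000 m = 5.777e-03 mm/s.
R = 5.777e-03 × 3600 = 20.8 mm/hr.

R ≈ 20.8 mm/hr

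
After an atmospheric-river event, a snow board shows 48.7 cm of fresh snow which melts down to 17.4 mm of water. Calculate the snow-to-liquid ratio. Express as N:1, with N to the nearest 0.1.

ratio ≈ 28.0

Ratio = snow depth / SWE = 487 mm / 17.4 mm = 28.0, i.e. 28.0:1.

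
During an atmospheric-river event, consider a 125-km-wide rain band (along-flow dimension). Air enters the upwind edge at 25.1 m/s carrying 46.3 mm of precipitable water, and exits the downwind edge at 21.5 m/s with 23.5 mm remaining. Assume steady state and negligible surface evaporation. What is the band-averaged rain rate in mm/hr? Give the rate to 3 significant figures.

Column moisture flux per unit crosswind length is F = V × PW.
Inflow: F_in = 25.1 × 46.3 = 1162.13 mm·m/s
Outflow: F_out = 21.5 × 23.5 = 505.25 mm·m/s
Steady-state rate R = (F_in − F_out)/L = (1162.13 − 505.25) / 125000 m = 5.255e-03 mm/s.
R = 5.255e-03 × 3600 = 18.9 mm/hr.

R ≈ 18.9 mm/hr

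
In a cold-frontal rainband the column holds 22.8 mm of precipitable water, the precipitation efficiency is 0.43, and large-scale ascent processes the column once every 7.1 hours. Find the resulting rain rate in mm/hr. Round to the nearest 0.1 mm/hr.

Each overturning extracts ε × PW = 0.43 × 22.8 = 9.804 mm.
Rate = ε·PW / τ = 9.804 / 7.1 h = 1.4 mm/hr.

R ≈ 1.4 mm/hr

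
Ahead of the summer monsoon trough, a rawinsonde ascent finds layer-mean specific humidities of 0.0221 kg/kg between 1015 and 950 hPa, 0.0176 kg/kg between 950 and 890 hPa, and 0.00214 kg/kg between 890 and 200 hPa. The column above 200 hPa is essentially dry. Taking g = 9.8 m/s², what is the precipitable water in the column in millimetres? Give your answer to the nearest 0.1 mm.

Precipitable water is the column-integrated vapour mass per unit area: PW = (1/g) Σ q̄ Δp, with q in kg/kg and Δp in Pa (1 kg/m² of water = 1 mm).
Layer 1015–950 hPa: Δp = 65 hPa = 6500 Pa, q̄ = 0.0221 kg/kg → 0.0221 × 6500 / 9.8 = 14.66 mm
Layer 950–890 hPa: Δp = 60 hPa = 6000 Pa, q̄ = 0.0176 kg/kg → 0.0176 × 6000 / 9.8 = 10.78 mm
Layer 890–200 hPa: Δp = 690 hPa = 69000 Pa, q̄ = 0.00214 kg/kg → 0.00214 × 69000 / 9.8 = 15.07 mm
PW = 14.66 + 10.78 + 15.07 = 40.51 ≈ 40.5 mm.

PW ≈ 40.5 mm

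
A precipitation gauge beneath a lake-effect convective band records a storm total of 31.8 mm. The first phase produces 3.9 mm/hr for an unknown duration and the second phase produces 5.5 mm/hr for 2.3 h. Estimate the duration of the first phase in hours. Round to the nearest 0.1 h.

Known phases: 5.5 × 2.3 = 12.65 mm.
Remaining depth = 31.8 − 12.65 = 19.15 mm.
Duration = 19.15 / 3.9 = 4.9 h.

duration ≈ 4.9 h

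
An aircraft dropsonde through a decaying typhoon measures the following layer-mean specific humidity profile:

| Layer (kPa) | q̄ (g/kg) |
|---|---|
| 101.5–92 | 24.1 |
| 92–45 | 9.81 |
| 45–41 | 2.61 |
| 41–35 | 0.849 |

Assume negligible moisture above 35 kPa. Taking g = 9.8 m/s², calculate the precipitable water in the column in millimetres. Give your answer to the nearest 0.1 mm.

Precipitable water is the column-integrated vapour mass per unit area: PW = (1/g) Σ q̄ Δp, with q in kg/kg and Δp in Pa (1 kg/m² of water = 1 mm).
Layer 101.5–92 kPa: Δp = 95 hPa = 9500 Pa, q̄ = 0.0241 kg/kg → 0.0241 × 9500 / 9.8 = 23.36 mm
Layer 92–45 kPa: Δp = 470 hPa = 47000 Pa, q̄ = 0.00981 kg/kg → 0.00981 × 47000 / 9.8 = 47.05 mm
Layer 45–41 kPa: Δp = 40 hPa = 4000 Pa, q̄ = 0.00261 kg/kg → 0.00261 × 4000 / 9.8 = 1.07 mm
Layer 41–35 kPa: Δp = 60 hPa = 6000 Pa, q̄ = 0.000849 kg/kg → 0.000849 × 6000 / 9.8 = 0.52 mm
PW = 23.36 + 47.05 + 1.07 + 0.52 = 72.00 ≈ 72.0 mm.

PW ≈ 72.0 mm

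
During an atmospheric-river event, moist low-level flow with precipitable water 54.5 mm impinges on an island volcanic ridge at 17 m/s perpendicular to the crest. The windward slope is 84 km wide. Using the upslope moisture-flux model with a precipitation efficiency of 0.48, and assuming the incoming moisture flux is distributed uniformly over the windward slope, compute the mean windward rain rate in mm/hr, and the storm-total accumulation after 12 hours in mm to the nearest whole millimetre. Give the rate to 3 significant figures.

R ≈ 19.1 mm/hr; total ≈ 229 mm

Incoming column moisture flux per unit ridge length: F = V × PW = 17 × 54.5 = 926.5 mm·m/s.
Spread over the 84 km slope with efficiency ε = 0.48: R = ε·F/W = 0.48 × 926.5 / 84000 m = 5.294e-03 mm/s.
R = 5.294e-03 × 3600 = 19.1 mm/hr.
Over 12 h: total = 19.1 × 12 = 229.2 ≈ 229 mm.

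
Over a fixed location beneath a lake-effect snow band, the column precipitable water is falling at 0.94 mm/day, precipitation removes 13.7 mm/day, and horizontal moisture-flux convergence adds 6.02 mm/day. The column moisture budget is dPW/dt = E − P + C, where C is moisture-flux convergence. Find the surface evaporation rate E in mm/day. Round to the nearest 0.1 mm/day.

dPW/dt = -0.94 mm/day.
E = dPW/dt + P − C = (-0.94) + 13.7 − (6.02) = 6.7 mm/day.

E ≈ 6.7 mm/day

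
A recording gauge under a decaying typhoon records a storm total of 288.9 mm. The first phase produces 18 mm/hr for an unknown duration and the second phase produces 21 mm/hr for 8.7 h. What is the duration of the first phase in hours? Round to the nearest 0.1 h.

Known phases: 21 × 8.7 = 182.7 mm.
Remaining depth = 288.9 − 182.7 = 106.2 mm.
Duration = 106.2 / 18 = 5.9 h.

duration ≈ 5.9 h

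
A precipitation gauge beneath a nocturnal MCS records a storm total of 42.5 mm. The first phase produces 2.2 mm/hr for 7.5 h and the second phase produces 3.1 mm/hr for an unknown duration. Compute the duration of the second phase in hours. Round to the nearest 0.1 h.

Known phases: 2.2 × 7.5 = 16.5 mm.
Remaining depth = 42.5 − 16.5 = 26 mm.
Duration = 26 / 3.1 = 8.4 h.

duration ≈ 8.4 h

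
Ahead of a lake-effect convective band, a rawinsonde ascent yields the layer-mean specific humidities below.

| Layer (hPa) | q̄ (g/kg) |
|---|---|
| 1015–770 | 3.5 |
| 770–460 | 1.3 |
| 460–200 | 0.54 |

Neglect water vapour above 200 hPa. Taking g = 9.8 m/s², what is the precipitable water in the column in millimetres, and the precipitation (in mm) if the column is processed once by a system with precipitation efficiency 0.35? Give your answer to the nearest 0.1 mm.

PW ≈ 14.3 mm; precipitation ≈ 5.0 mm

Precipitable water is the column-integrated vapour mass per unit area: PW = (1/g) Σ q̄ Δp, with q in kg/kg and Δp in Pa (1 kg/m² of water = 1 mm).
Layer 1015–770 hPa: Δp = 245 hPa = 24500 Pa, q̄ = 0.0035 kg/kg → 0.0035 × 24500 / 9.8 = 8.75 mm
Layer 770–460 hPa: Δp = 310 hPa = 31000 Pa, q̄ = 0.0013 kg/kg → 0.0013 × 31000 / 9.8 = 4.11 mm
Layer 460–200 hPa: Δp = 260 hPa = 26000 Pa, q̄ = 0.00054 kg/kg → 0.00054 × 26000 / 9.8 = 1.43 mm
PW = 8.75 + 4.11 + 1.43 = 14.29 ≈ 14.3 mm.
Precipitation = ε × PW = 0.35 × 14.3 = 5.0 mm.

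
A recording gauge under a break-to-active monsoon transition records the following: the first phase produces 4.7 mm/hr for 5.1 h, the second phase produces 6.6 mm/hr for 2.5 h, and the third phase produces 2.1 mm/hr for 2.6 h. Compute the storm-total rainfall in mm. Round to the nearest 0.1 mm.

total ≈ 45.9 mm

Total = Σ Rᵢ Δtᵢ = 4.7 × 5.1 + 6.6 × 2.5 + 2.1 × 2.6
      = 23.97 + 16.5 + 5.46 = 45.9 mm.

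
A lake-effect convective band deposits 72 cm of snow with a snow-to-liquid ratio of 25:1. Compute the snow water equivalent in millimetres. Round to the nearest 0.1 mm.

SWE = snow depth / ratio = 72 cm / 25 = 2.880 cm = 28.8 mm.

SWE ≈ 28.8 mm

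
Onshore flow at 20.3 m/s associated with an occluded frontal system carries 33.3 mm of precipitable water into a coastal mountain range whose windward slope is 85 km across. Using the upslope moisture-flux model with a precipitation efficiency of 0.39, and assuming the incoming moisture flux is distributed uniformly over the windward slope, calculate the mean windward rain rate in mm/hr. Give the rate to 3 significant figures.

Incoming column moisture flux per unit ridge length: F = V × PW = 20.3 × 33.3 = 675.99 mm·m/s.
Spread over the 85 km slope with efficiency ε = 0.39: R = ε·F/W = 0.39 × 675.99 / 85000 m = 3.102e-03 mm/s.
R = 3.102e-03 × 3600 = 11.2 mm/hr.

R ≈ 11.2 mm/hr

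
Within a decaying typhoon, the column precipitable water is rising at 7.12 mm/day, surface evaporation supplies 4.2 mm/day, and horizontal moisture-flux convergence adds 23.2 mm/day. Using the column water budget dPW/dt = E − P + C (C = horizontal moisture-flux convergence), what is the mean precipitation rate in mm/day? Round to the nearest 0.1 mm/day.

P ≈ 20.3 mm/day

dPW/dt = +7.12 mm/day.
P = E + C − dPW/dt = 4.2 + (23.2) − (+7.12) = 20.3 mm/day.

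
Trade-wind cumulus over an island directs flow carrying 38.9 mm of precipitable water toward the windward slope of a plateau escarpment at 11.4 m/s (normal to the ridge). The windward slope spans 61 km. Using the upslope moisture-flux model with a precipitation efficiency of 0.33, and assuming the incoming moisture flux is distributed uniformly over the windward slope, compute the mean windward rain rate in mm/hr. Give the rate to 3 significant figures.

R ≈ 8.64 mm/hr

Incoming column moisture flux per unit ridge length: F = V × PW = 11.4 × 38.9 = 443.46 mm·m/s.
Spread over the 61 km slope with efficiency ε = 0.33: R = ε·F/W = 0.33 × 443.46 / 61000 m = 2.399e-03 mm/s.
R = 2.399e-03 × 3600 = 8.64 mm/hr.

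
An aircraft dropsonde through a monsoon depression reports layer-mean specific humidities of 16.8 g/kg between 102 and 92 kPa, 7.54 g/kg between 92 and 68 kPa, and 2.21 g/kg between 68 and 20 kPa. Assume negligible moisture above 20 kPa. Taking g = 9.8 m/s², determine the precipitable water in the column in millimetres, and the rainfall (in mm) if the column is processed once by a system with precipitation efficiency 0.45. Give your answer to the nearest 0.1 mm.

Precipitable water is the column-integrated vapour mass per unit area: PW = (1/g) Σ q̄ Δp, with q in kg/kg and Δp in Pa (1 kg/m² of water = 1 mm).
Layer 102–92 kPa: Δp = 100 hPa = 10000 Pa, q̄ = 0.0168 kg/kg → 0.0168 × 10000 / 9.8 = 17.14 mm
Layer 92–68 kPa: Δp = 240 hPa = 24000 Pa, q̄ = 0.00754 kg/kg → 0.00754 × 24000 / 9.8 = 18.47 mm
Layer 68–20 kPa: Δp = 480 hPa = 48000 Pa, q̄ = 0.00221 kg/kg → 0.00221 × 48000 / 9.8 = 10.82 mm
PW = 17.14 + 18.47 + 10.82 = 46.43 ≈ 46.4 mm.
Rainfall = ε × PW = 0.45 × 46.4 = 20.9 mm.

PW ≈ 46.4 mm; rainfall ≈ 20.9 mm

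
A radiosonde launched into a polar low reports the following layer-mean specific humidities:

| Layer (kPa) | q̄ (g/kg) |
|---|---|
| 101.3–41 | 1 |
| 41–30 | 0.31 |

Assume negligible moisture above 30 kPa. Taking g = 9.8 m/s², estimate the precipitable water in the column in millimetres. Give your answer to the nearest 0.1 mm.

Precipitable water is the column-integrated vapour mass per unit area: PW = (1/g) Σ q̄ Δp, with q in kg/kg and Δp in Pa (1 kg/m² of water = 1 mm).
Layer 101.3–41 kPa: Δp = 603 hPa = 60300 Pa, q̄ = 0.001 kg/kg → 0.001 × 60300 / 9.8 = 6.15 mm
Layer 41–30 kPa: Δp = 110 hPa = 11000 Pa, q̄ = 0.00031 kg/kg → 0.00031 × 11000 / 9.8 = 0.35 mm
PW = 6.15 + 0.35 = 6.50 ≈ 6.5 mm.

PW ≈ 6.5 mm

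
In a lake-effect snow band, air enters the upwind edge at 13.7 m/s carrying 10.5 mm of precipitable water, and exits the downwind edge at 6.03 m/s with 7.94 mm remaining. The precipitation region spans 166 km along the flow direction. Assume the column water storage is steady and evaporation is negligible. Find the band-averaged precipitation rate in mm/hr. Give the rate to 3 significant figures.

Column moisture flux per unit crosswind length is F = V × PW.
Inflow: F_in = 13.7 × 10.5 = 143.85 mm·m/s
Outflow: F_out = 6.03 × 7.94 = 47.8782 mm·m/s
Steady-state rate R = (F_in − F_out)/L = (143.85 − 47.8782) / 166000 m = 5.781e-04 mm/s.
R = 5.781e-04 × 3600 = 2.08 mm/hr.

R ≈ 2.08 mm/hr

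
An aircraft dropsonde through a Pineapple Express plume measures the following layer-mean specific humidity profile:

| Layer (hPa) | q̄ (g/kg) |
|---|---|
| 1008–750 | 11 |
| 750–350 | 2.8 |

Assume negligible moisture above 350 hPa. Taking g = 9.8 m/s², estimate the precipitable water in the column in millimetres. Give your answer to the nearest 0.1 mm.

Precipitable water is the column-integrated vapour mass per unit area: PW = (1/g) Σ q̄ Δp, with q in kg/kg and Δp in Pa (1 kg/m² of water = 1 mm).
Layer 1008–750 hPa: Δp = 258 hPa = 25800 Pa, q̄ = 0.011 kg/kg → 0.011 × 25800 / 9.8 = 28.96 mm
Layer 750–350 hPa: Δp = 400 hPa = 40000 Pa, q̄ = 0.0028 kg/kg → 0.0028 × 40000 / 9.8 = 11.43 mm
PW = 28.96 + 11.43 = 40.39 ≈ 40.4 mm.

PW ≈ 40.4 mm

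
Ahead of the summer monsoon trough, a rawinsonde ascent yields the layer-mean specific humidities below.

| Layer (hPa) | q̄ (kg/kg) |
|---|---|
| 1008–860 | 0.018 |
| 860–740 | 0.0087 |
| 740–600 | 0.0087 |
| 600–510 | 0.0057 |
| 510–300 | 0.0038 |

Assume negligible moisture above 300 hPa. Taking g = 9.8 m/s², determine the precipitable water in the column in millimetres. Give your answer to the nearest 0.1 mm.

Precipitable water is the column-integrated vapour mass per unit area: PW = (1/g) Σ q̄ Δp, with q in kg/kg and Δp in Pa (1 kg/m² of water = 1 mm).
Layer 1008–860 hPa: Δp = 148 hPa = 14800 Pa, q̄ = 0.018 kg/kg → 0.018 × 14800 / 9.8 = 27.18 mm
Layer 860–740 hPa: Δp = 120 hPa = 12000 Pa, q̄ = 0.0087 kg/kg → 0.0087 × 12000 / 9.8 = 10.65 mm
Layer 740–600 hPa: Δp = 140 hPa = 14000 Pa, q̄ = 0.0087 kg/kg → 0.0087 × 14000 / 9.8 = 12.43 mm
Layer 600–510 hPa: Δp = 90 hPa = 9000 Pa, q̄ = 0.0057 kg/kg → 0.0057 × 9000 / 9.8 = 5.23 mm
Layer 510–300 hPa: Δp = 210 hPa = 21000 Pa, q̄ = 0.0038 kg/kg → 0.0038 × 21000 / 9.8 = 8.14 mm
PW = 27.18 + 10.65 + 12.43 + 5.23 + 8.14 = 63.63 ≈ 63.6 mm.

PW ≈ 63.6 mm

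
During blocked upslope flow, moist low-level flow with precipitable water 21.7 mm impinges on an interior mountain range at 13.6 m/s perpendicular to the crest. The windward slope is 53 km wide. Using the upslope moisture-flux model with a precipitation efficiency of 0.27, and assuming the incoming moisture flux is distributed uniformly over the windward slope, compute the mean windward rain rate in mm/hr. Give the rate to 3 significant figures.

Incoming column moisture flux per unit ridge length: F = V × PW = 13.6 × 21.7 = 295.12 mm·m/s.
Spread over the 53 km slope with efficiency ε = 0.27: R = ε·F/W = 0.27 × 295.12 / 53000 m = 1.503e-03 mm/s.
R = 1.503e-03 × 3600 = 5.41 mm/hr.

R ≈ 5.41 mm/hr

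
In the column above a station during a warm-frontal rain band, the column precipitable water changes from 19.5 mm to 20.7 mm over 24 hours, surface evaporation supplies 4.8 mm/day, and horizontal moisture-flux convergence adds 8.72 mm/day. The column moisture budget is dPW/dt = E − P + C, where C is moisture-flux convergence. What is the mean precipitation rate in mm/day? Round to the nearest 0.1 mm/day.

dPW/dt = (20.7 − 19.5) mm / (24/24 day) = +1.200 mm/day.
P = E + C − dPW/dt = 4.8 + (8.72) − (+1.200) = 12.3 mm/day.

P ≈ 12.3 mm/day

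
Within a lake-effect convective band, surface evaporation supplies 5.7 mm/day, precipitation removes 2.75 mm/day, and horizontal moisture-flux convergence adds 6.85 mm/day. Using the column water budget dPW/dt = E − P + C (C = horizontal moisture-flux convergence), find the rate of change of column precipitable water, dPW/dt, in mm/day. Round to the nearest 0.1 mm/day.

dPW/dt ≈ 9.8 mm/day

dPW/dt = E − P + C = 5.7 − 2.75 + (6.85) = 9.8 mm/day.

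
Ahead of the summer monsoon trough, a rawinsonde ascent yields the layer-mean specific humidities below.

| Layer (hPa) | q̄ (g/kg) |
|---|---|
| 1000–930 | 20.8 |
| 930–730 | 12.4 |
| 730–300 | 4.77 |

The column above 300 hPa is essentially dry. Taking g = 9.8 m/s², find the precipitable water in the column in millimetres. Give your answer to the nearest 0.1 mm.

Precipitable water is the column-integrated vapour mass per unit area: PW = (1/g) Σ q̄ Δp, with q in kg/kg and Δp in Pa (1 kg/m² of water = 1 mm).
Layer 1000–930 hPa: Δp = 70 hPa = 7000 Pa, q̄ = 0.0208 kg/kg → 0.0208 × 7000 / 9.8 = 14.86 mm
Layer 930–730 hPa: Δp = 200 hPa = 20000 Pa, q̄ = 0.0124 kg/kg → 0.0124 × 20000 / 9.8 = 25.31 mm
Layer 730–300 hPa: Δp = 430 hPa = 43000 Pa, q̄ = 0.00477 kg/kg → 0.00477 × 43000 / 9.8 = 20.93 mm
PW = 14.86 + 25.31 + 20.93 = 61.10 ≈ 61.1 mm.

PW ≈ 61.1 mm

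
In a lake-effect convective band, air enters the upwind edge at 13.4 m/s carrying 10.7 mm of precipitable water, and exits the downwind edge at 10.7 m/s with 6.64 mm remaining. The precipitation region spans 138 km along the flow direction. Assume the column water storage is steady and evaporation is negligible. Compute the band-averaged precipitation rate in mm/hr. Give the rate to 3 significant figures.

Column moisture flux per unit crosswind length is F = V × PW.
Inflow: F_in = 13.4 × 10.7 = 143.38 mm·m/s
Outflow: F_out = 10.7 × 6.64 = 71.048 mm·m/s
Steady-state rate R = (F_in − F_out)/L = (143.38 − 71.048) / 138000 m = 5.241e-04 mm/s.
R = 5.241e-04 × 3600 = 1.89 mm/hr.

R ≈ 1.89 mm/hr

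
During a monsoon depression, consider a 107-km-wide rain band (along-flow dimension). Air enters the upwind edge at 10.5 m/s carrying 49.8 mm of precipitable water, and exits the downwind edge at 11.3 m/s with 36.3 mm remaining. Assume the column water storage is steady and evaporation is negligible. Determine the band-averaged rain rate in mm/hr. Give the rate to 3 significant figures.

Column moisture flux per unit crosswind length is F = V × PW.
Inflow: F_in = 10.5 × 49.8 = 522.9 mm·m/s
Outflow: F_out = 11.3 × 36.3 = 410.19 mm·m/s
Steady-state rate R = (F_in − F_out)/L = (522.9 − 410.19) / 107000 m = 1.053e-03 mm/s.
R = 1.053e-03 × 3600 = 3.79 mm/hr.

R ≈ 3.79 mm/hr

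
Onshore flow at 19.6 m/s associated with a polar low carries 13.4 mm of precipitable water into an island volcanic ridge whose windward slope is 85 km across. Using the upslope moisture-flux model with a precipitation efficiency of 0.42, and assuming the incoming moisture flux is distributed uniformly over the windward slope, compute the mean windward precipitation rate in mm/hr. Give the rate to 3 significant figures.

R ≈ 4.67 mm/hr

Incoming column moisture flux per unit ridge length: F = V × PW = 19.6 × 13.4 = 262.64 mm·m/s.
Spread over the 85 km slope with efficiency ε = 0.42: R = ε·F/W = 0.42 × 262.64 / 85000 m = 1.298e-03 mm/s.
R = 1.298e-03 × 3600 = 4.67 mm/hr.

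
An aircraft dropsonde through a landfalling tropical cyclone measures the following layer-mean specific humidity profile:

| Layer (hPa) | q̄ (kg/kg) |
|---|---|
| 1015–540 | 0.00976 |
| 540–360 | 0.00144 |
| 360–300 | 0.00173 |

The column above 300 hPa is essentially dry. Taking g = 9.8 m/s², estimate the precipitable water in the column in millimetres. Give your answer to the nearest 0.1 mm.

Precipitable water is the column-integrated vapour mass per unit area: PW = (1/g) Σ q̄ Δp, with q in kg/kg and Δp in Pa (1 kg/m² of water = 1 mm).
Layer 1015–540 hPa: Δp = 475 hPa = 47500 Pa, q̄ = 0.00976 kg/kg → 0.00976 × 47500 / 9.8 = 47.31 mm
Layer 540–360 hPa: Δp = 180 hPa = 18000 Pa, q̄ = 0.00144 kg/kg → 0.00144 × 18000 / 9.8 = 2.64 mm
Layer 360–300 hPa: Δp = 60 hPa = 6000 Pa, q̄ = 0.00173 kg/kg → 0.00173 × 6000 / 9.8 = 1.06 mm
PW = 47.31 + 2.64 + 1.06 = 51.01 ≈ 51.0 mm.

PW ≈ 51.0 mm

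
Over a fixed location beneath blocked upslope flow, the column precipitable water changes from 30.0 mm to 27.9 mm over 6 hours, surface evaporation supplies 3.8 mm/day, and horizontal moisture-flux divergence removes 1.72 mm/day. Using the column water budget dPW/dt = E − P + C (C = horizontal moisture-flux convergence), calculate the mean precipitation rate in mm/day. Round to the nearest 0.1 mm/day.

P ≈ 10.5 mm/day

dPW/dt = (27.9 − 30.0) mm / (6/24 day) = -8.400 mm/day.
P = E + C − dPW/dt = 3.8 + (-1.72) − (-8.400) = 10.5 mm/day.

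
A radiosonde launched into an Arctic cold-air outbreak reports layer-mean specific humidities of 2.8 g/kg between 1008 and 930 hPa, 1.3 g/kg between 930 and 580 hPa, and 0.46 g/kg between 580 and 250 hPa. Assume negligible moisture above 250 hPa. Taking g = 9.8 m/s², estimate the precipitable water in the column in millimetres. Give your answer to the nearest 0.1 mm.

Precipitable water is the column-integrated vapour mass per unit area: PW = (1/g) Σ q̄ Δp, with q in kg/kg and Δp in Pa (1 kg/m² of water = 1 mm).
Layer 1008–930 hPa: Δp = 78 hPa = 7800 Pa, q̄ = 0.0028 kg/kg → 0.0028 × 7800 / 9.8 = 2.23 mm
Layer 930–580 hPa: Δp = 350 hPa = 35000 Pa, q̄ = 0.0013 kg/kg → 0.0013 × 35000 / 9.8 = 4.64 mm
Layer 580–250 hPa: Δp = 330 hPa = 33000 Pa, q̄ = 0.00046 kg/kg → 0.00046 × 33000 / 9.8 = 1.55 mm
PW = 2.23 + 4.64 + 1.55 = 8.42 ≈ 8.4 mm.

PW ≈ 8.4 mm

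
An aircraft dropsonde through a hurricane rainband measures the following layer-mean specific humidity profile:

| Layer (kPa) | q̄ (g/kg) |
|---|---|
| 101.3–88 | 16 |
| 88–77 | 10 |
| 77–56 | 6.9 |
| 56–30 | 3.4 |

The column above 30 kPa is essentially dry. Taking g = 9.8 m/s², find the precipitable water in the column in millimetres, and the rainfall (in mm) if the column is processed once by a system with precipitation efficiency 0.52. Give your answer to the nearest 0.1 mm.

PW ≈ 56.7 mm; rainfall ≈ 29.5 mm

Precipitable water is the column-integrated vapour mass per unit area: PW = (1/g) Σ q̄ Δp, with q in kg/kg and Δp in Pa (1 kg/m² of water = 1 mm).
Layer 101.3–88 kPa: Δp = 133 hPa = 13300 Pa, q̄ = 0.016 kg/kg → 0.016 × 13300 / 9.8 = 21.71 mm
Layer 88–77 kPa: Δp = 110 hPa = 11000 Pa, q̄ = 0.01 kg/kg → 0.01 × 11000 / 9.8 = 11.22 mm
Layer 77–56 kPa: Δp = 210 hPa = 21000 Pa, q̄ = 0.0069 kg/kg → 0.0069 × 21000 / 9.8 = 14.79 mm
Layer 56–30 kPa: Δp = 260 hPa = 26000 Pa, q̄ = 0.0034 kg/kg → 0.0034 × 26000 / 9.8 = 9.02 mm
PW = 21.71 + 11.22 + 14.79 + 9.02 = 56.74 ≈ 56.7 mm.
Rainfall = ε × PW = 0.52 × 56.7 = 29.5 mm.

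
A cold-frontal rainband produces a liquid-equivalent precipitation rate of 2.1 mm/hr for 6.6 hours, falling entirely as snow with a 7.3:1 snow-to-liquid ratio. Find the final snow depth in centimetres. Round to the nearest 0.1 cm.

Liquid-equivalent depth = 2.1 × 6.6 = 13.86 mm.
Snow depth = 13.86 mm × 7.3 = 101.178 mm = 10.1 cm.

snow depth ≈ 10.1 cm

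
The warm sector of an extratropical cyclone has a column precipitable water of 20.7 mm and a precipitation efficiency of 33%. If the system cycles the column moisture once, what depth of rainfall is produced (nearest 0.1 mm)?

Rainfall = ε × PW = 0.33 × 20.7 = 6.8 mm.

rainfall ≈ 6.8 mm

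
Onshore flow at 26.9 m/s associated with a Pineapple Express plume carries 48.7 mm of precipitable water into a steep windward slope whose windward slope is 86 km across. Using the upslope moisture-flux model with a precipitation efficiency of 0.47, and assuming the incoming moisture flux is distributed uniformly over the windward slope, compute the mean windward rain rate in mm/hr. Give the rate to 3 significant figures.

R ≈ 25.8 mm/hr

Incoming column moisture flux per unit ridge length: F = V × PW = 26.9 × 48.7 = 1310.03 mm·m/s.
Spread over the 86 km slope with efficiency ε = 0.47: R = ε·F/W = 0.47 × 1310.03 / 86000 m = 7.159e-03 mm/s.
R = 7.159e-03 × 3600 = 25.8 mm/hr.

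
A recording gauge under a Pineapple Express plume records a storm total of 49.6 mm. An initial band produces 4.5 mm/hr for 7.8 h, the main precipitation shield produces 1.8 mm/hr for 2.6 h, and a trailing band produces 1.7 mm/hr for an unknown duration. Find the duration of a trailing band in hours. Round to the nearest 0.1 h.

Known phases: 4.5 × 7.8 + 1.8 × 2.6 = 35.1 + 4.68 = 39.78 mm.
Remaining depth = 49.6 − 39.78 = 9.82 mm.
Duration = 9.82 / 1.7 = 5.8 h.

duration ≈ 5.8 h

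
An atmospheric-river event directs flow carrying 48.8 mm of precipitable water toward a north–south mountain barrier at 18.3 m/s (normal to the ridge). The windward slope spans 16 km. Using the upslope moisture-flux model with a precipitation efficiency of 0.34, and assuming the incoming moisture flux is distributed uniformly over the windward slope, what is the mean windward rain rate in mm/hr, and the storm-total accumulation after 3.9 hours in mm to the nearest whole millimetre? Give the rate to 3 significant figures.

R ≈ 68.3 mm/hr; total ≈ 266 mm

Incoming column moisture flux per unit ridge length: F = V × PW = 18.3 × 48.8 = 893.04 mm·m/s.
Spread over the 16 km slope with efficiency ε = 0.34: R = ε·F/W = 0.34 × 893.04 / 16000 m = 1.898e-02 mm/s.
R = 1.898e-02 × 3600 = 68.3 mm/hr.
Over 3.9 h: total = 68.3 × 3.9 = 266.37 ≈ 266 mm.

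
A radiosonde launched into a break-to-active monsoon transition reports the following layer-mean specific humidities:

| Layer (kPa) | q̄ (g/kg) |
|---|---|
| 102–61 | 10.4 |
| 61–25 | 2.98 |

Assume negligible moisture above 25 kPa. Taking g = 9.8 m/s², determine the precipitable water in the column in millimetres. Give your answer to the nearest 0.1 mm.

Precipitable water is the column-integrated vapour mass per unit area: PW = (1/g) Σ q̄ Δp, with q in kg/kg and Δp in Pa (1 kg/m² of water = 1 mm).
Layer 102–61 kPa: Δp = 410 hPa = 41000 Pa, q̄ = 0.0104 kg/kg → 0.0104 × 41000 / 9.8 = 43.51 mm
Layer 61–25 kPa: Δp = 360 hPa = 36000 Pa, q̄ = 0.00298 kg/kg → 0.00298 × 36000 / 9.8 = 10.95 mm
PW = 43.51 + 10.95 = 54.46 ≈ 54.5 mm.

PW ≈ 54.5 mm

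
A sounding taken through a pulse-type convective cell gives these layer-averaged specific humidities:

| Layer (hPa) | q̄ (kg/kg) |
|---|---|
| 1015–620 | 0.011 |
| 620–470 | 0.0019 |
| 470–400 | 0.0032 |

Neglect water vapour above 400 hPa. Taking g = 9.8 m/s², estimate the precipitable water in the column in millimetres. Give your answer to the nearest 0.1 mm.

Precipitable water is the column-integrated vapour mass per unit area: PW = (1/g) Σ q̄ Δp, with q in kg/kg and Δp in Pa (1 kg/m² of water = 1 mm).
Layer 1015–620 hPa: Δp = 395 hPa = 39500 Pa, q̄ = 0.011 kg/kg → 0.011 × 39500 / 9.8 = 44.34 mm
Layer 620–470 hPa: Δp = 150 hPa = 15000 Pa, q̄ = 0.0019 kg/kg → 0.0019 × 15000 / 9.8 = 2.91 mm
Layer 470–400 hPa: Δp = 70 hPa = 7000 Pa, q̄ = 0.0032 kg/kg → 0.0032 × 7000 / 9.8 = 2.29 mm
PW = 44.34 + 2.91 + 2.29 = 49.54 ≈ 49.5 mm.

PW ≈ 49.5 mm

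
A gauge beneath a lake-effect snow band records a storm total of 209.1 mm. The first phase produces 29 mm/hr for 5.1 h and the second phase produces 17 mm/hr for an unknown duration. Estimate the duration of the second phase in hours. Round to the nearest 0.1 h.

duration ≈ 3.6 h

Known phases: 29 × 5.1 = 147.9 mm.
Remaining depth = 209.1 − 147.9 = 61.2 mm.
Duration = 61.2 / 17 = 3.6 h.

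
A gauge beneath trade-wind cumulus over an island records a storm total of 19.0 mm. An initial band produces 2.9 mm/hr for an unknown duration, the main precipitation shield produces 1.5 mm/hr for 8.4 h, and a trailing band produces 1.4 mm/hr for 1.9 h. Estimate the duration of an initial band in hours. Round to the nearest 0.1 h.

Known phases: 1.5 × 8.4 + 1.4 × 1.9 = 12.6 + 2.66 = 15.26 mm.
Remaining depth = 19.0 − 15.26 = 3.74 mm.
Duration = 3.74 / 2.9 = 1.3 h.

duration ≈ 1.3 h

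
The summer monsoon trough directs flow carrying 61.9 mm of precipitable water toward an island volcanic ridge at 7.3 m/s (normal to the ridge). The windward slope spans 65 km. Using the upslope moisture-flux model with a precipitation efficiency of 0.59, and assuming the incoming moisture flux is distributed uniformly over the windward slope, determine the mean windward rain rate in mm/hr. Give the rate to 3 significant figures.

Incoming column moisture flux per unit ridge length: F = V × PW = 7.3 × 61.9 = 451.87 mm·m/s.
Spread over the 65 km slope with efficiency ε = 0.59: R = ε·F/W = 0.59 × 451.87 / 65000 m = 4.102e-03 mm/s.
R = 4.102e-03 × 3600 = 14.8 mm/hr.

R ≈ 14.8 mm/hr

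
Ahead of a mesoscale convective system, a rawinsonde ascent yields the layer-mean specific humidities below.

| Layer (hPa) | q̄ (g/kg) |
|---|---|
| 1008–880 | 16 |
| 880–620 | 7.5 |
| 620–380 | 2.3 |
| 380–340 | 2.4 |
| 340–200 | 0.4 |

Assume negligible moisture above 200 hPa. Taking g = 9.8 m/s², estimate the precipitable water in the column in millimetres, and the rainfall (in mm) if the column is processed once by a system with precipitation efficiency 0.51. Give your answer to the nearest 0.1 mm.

PW ≈ 48.0 mm; rainfall ≈ 24.5 mm

Precipitable water is the column-integrated vapour mass per unit area: PW = (1/g) Σ q̄ Δp, with q in kg/kg and Δp in Pa (1 kg/m² of water = 1 mm).
Layer 1008–880 hPa: Δp = 128 hPa = 12800 Pa, q̄ = 0.016 kg/kg → 0.016 × 12800 / 9.8 = 20.90 mm
Layer 880–620 hPa: Δp = 260 hPa = 26000 Pa, q̄ = 0.0075 kg/kg → 0.0075 × 26000 / 9.8 = 19.90 mm
Layer 620–380 hPa: Δp = 240 hPa = 24000 Pa, q̄ = 0.0023 kg/kg → 0.0023 × 24000 / 9.8 = 5.63 mm
Layer 380–340 hPa: Δp = 40 hPa = 4000 Pa, q̄ = 0.0024 kg/kg → 0.0024 × 4000 / 9.8 = 0.98 mm
Layer 340–200 hPa: Δp = 140 hPa = 14000 Pa, q̄ = 0.0004 kg/kg → 0.0004 × 14000 / 9.8 = 0.57 mm
PW = 20.90 + 19.90 + 5.63 + 0.98 + 0.57 = 47.98 ≈ 48.0 mm.
Rainfall = ε × PW = 0.51 × 48.0 = 24.5 mm.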